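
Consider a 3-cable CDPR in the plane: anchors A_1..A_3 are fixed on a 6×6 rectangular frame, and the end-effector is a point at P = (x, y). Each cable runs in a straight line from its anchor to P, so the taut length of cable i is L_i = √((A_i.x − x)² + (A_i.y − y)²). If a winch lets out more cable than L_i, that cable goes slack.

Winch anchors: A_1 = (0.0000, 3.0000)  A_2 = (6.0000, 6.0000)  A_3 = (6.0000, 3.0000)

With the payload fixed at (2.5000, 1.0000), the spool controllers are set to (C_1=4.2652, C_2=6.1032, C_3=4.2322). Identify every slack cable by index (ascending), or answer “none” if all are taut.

1, 3

cable 1: L_1 = ‖A_1−P‖ = 3.2016;  C_1 = 4.2652 → slack
cable 2: L_2 = ‖A_2−P‖ = 6.1033;  C_2 = 6.1032 → taut
cable 3: L_3 = ‖A_3−P‖ = 4.0311;  C_3 = 4.2322 → slack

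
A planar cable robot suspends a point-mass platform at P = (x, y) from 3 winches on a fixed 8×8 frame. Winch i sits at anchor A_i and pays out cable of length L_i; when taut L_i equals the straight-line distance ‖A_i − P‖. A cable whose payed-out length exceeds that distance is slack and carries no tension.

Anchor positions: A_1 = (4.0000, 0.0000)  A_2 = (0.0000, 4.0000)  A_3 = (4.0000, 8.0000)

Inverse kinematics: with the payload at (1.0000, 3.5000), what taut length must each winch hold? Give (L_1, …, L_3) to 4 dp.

(4.6098, 1.1180, 5.4083)

cable 1: Δx=3.0000, Δy=-3.5000; L_1 = √(Δx²+Δy²) = 4.6098
cable 2: Δx=-1.0000, Δy=0.5000; L_2 = √(Δx²+Δy²) = 1.1180
cable 3: Δx=3.0000, Δy=4.5000; L_3 = √(Δx²+Δy²) = 5.4083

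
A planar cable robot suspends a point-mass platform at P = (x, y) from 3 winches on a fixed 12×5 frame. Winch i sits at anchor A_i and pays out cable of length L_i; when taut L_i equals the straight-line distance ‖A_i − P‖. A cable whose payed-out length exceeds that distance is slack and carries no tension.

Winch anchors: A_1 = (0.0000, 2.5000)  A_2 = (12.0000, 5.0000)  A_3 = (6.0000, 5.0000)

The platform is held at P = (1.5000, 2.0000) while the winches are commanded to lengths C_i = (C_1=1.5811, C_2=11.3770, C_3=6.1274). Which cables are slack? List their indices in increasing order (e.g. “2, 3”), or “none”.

2, 3

cable 1: L_1 = ‖A_1−P‖ = 1.5811;  C_1 = 1.5811 → taut
cable 2: L_2 = ‖A_2−P‖ = 10.9202;  C_2 = 11.3770 → slack
cable 3: L_3 = ‖A_3−P‖ = 5.4083;  C_3 = 6.1274 → slack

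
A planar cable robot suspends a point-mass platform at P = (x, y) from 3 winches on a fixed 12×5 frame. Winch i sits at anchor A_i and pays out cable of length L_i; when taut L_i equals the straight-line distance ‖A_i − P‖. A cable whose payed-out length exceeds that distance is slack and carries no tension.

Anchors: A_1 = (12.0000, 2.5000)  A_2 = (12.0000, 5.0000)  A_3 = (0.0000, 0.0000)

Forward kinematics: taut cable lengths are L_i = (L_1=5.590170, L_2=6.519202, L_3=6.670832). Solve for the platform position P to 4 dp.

(6.5000, 1.5000)

circle eqns → linear via eq_j − eq_1; set q_j = A_j·A_j − L_j²
q_1 = 144.0000+6.2500−31.2500 = 119.0000
0.0000·x − 5.0000·y = q_1−q_2 = -7.5000
24.0000·x + 5.0000·y = q_1−q_3 = 163.5000
solve first two rows → x=6.5000, y=1.5000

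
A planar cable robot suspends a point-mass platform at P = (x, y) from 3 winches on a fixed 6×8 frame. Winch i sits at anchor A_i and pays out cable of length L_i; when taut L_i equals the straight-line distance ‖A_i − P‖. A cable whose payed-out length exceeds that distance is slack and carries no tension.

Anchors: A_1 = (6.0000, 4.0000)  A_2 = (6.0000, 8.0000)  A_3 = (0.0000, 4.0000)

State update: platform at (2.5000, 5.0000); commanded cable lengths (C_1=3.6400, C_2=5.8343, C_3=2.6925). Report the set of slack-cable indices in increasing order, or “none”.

2

i=1: geometric 3.6401 vs commanded 3.6400 ⇒ taut
i=2: geometric 4.6098 vs commanded 5.8343 ⇒ slack
i=3: geometric 2.6926 vs commanded 2.6925 ⇒ taut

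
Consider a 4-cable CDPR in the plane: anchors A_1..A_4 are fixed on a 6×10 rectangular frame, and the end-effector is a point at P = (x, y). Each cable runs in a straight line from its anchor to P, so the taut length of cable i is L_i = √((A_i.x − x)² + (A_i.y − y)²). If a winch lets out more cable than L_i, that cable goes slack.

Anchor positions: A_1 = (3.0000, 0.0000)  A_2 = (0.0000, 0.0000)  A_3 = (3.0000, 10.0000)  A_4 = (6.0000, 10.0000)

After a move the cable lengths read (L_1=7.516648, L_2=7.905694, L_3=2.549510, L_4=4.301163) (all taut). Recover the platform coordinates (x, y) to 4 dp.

circle eqns → linear via eq_j − eq_1; set k_j = A_j·A_j − L_j²
k_1 = 9.0000+0.0000−56.5000 = -47.5000
6.0000·x + 0.0000·y = k_1−k_2 = 15.0000
0.0000·x − 20.0000·y = k_1−k_3 = -150.0000
-6.0000·x − 20.0000·y = k_1−k_4 = -165.0000
solve first two rows → x=2.5000, y=7.5000
check cable 4: ‖A_4−P‖² = 18.5000 ≈ L_4² = 18.5000 ✓

(2.5000, 7.5000)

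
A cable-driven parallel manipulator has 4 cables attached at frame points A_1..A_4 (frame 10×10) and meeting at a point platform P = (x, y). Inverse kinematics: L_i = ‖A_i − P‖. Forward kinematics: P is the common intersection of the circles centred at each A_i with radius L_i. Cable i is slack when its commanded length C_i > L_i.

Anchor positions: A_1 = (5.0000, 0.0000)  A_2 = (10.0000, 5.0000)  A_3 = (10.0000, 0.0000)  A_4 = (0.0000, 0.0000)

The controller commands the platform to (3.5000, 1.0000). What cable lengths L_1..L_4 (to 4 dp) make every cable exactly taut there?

(1.8028, 7.6322, 6.5765, 3.6401)

L_1: Δ = A_1−P = (1.5000, -1.0000) → ‖Δ‖ = √3.2500 = 1.8028
L_2: Δ = A_2−P = (6.5000, 4.0000) → ‖Δ‖ = √58.2500 = 7.6322
L_3: Δ = A_3−P = (6.5000, -1.0000) → ‖Δ‖ = √43.2500 = 6.5765
L_4: Δ = A_4−P = (-3.5000, -1.0000) → ‖Δ‖ = √13.2500 = 3.6401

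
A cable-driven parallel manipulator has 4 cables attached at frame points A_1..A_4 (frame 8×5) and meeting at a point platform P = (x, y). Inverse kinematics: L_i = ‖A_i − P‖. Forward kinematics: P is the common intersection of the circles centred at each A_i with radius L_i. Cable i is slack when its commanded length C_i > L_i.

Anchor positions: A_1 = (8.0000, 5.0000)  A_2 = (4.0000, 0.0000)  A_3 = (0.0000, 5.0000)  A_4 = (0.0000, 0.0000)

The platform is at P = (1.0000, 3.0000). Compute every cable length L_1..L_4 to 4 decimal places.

(7.2801, 4.2426, 2.2361, 3.1623)

L_1: Δ = A_1−P = (7.0000, 2.0000) → ‖Δ‖ = √53.0000 = 7.2801
L_2: Δ = A_2−P = (3.0000, -3.0000) → ‖Δ‖ = √18.0000 = 4.2426
L_3: Δ = A_3−P = (-1.0000, 2.0000) → ‖Δ‖ = √5.0000 = 2.2361
L_4: Δ = A_4−P = (-1.0000, -3.0000) → ‖Δ‖ = √10.0000 = 3.1623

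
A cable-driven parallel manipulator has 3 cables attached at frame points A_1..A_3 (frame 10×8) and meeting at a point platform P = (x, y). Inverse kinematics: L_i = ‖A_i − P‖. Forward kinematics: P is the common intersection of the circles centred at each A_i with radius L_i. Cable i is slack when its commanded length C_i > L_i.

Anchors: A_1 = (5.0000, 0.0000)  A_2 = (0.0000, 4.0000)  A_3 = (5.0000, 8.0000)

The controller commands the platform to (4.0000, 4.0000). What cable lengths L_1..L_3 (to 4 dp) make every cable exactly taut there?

L_1 = √((5.0000−4.0000)² + (0.0000−4.0000)²) = 4.1231
L_2 = √((0.0000−4.0000)² + (4.0000−4.0000)²) = 4.0000
L_3 = √((5.0000−4.0000)² + (8.0000−4.0000)²) = 4.1231

(4.1231, 4.0000, 4.1231)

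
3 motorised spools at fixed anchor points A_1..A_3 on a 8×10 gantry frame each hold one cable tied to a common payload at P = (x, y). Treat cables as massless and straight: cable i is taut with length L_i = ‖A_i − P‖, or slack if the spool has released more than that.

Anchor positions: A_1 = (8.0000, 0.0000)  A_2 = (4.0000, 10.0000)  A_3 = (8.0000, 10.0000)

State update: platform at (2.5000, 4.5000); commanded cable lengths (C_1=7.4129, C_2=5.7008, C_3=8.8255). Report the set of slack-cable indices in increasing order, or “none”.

i=1: geometric 7.1063 vs commanded 7.4129 ⇒ slack
i=2: geometric 5.7009 vs commanded 5.7008 ⇒ taut
i=3: geometric 7.7782 vs commanded 8.8255 ⇒ slack

1, 3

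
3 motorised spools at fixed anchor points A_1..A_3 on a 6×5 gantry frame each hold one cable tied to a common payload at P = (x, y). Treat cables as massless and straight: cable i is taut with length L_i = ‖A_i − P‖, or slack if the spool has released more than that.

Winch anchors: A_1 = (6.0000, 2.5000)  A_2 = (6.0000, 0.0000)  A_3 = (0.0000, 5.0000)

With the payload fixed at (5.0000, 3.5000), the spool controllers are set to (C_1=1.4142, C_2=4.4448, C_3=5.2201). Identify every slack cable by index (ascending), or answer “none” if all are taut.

2

i=1: geometric 1.4142 vs commanded 1.4142 ⇒ taut
i=2: geometric 3.6401 vs commanded 4.4448 ⇒ slack
i=3: geometric 5.2202 vs commanded 5.2201 ⇒ taut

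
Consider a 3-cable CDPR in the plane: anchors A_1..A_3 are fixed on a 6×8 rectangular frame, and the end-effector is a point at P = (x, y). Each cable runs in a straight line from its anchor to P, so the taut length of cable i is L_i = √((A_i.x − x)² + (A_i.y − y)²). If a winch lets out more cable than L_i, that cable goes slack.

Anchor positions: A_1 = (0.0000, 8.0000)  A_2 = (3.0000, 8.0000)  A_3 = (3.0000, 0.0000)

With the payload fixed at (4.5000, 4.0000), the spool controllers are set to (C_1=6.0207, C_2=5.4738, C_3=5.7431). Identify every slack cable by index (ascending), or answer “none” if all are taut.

2, 3

cable 1: L_1 = ‖A_1−P‖ = 6.0208;  C_1 = 6.0207 → taut
cable 2: L_2 = ‖A_2−P‖ = 4.2720;  C_2 = 5.4738 → slack
cable 3: L_3 = ‖A_3−P‖ = 4.2720;  C_3 = 5.7431 → slack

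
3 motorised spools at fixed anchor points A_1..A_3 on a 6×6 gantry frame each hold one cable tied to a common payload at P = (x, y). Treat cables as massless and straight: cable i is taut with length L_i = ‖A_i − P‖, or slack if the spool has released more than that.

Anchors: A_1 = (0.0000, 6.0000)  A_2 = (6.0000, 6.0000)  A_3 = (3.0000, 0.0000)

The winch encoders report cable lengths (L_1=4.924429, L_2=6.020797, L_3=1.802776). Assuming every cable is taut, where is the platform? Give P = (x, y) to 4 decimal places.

(2.0000, 1.5000)

expand ‖A_i−P‖²=L_i² and subtract eq 1 (q_i ≔ ‖A_i‖²−L_i²)
q_1 = 0.0000+36.0000−24.2500 = 11.7500
eq1−eq2 → [-12.0000  0.0000]·P = -24.0000
eq1−eq3 → [-6.0000  12.0000]·P = 6.0000
2×2 solve → P = (2.0000, 1.5000)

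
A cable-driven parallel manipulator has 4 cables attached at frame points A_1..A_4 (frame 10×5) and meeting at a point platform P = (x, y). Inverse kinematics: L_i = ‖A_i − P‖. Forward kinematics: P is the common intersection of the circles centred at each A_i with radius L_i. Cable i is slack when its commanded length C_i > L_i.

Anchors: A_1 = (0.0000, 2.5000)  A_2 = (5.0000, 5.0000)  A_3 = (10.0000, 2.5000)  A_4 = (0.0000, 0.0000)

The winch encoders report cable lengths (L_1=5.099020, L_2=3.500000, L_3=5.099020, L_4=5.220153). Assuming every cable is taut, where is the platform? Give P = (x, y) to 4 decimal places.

(5.0000, 1.5000)

each cable: (A_i−P)·(A_i−P) = L_i²; let k_i = ‖A_i‖²−L_i²
k_1 = 0.0000+6.2500−26.0000 = -19.7500
row 1: -10.0000x − 5.0000y = -57.5000  (k_2=37.7500)
row 2: -20.0000x + 0.0000y = -100.0000  (k_3=80.2500)
row 3: 0.0000x + 5.0000y = 7.5000  (k_4=-27.2500)
Cramer on rows 1–2 → x = 5.0000, y = 1.5000
check cable 4: ‖A_4−P‖² = 27.2500 ≈ L_4² = 27.2500 ✓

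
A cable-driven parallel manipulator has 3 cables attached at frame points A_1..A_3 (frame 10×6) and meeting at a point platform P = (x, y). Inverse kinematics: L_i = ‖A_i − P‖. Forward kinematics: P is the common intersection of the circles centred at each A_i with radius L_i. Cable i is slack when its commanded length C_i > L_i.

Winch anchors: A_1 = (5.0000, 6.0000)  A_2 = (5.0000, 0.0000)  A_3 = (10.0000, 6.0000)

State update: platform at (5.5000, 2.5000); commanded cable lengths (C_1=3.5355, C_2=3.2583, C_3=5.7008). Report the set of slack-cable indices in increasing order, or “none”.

cable 1: L_1 = ‖A_1−P‖ = 3.5355;  C_1 = 3.5355 → taut
cable 2: L_2 = ‖A_2−P‖ = 2.5495;  C_2 = 3.2583 → slack
cable 3: L_3 = ‖A_3−P‖ = 5.7009;  C_3 = 5.7008 → taut

2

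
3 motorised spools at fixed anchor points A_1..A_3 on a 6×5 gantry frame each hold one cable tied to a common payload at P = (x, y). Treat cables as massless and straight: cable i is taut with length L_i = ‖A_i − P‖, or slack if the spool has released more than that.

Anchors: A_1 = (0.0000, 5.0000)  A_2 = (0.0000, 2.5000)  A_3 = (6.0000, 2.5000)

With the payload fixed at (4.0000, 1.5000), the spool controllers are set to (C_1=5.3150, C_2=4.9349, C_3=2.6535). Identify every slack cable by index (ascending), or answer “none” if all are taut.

cable 1: √((-4.0000)²+(3.5000)²)=5.3151, C_1=5.3150: taut
cable 2: √((-4.0000)²+(1.0000)²)=4.1231, C_2=4.9349: slack
cable 3: √((2.0000)²+(1.0000)²)=2.2361, C_3=2.6535: slack

2, 3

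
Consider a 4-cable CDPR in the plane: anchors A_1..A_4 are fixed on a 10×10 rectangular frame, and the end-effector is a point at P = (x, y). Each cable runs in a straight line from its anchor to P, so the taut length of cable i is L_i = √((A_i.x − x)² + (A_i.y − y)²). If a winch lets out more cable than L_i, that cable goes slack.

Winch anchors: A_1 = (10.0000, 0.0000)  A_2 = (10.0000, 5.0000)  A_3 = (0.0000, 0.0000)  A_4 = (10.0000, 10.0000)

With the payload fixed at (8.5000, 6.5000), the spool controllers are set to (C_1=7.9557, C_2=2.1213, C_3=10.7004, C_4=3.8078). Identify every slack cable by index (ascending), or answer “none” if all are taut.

1

i=1: geometric 6.6708 vs commanded 7.9557 ⇒ slack
i=2: geometric 2.1213 vs commanded 2.1213 ⇒ taut
i=3: geometric 10.7005 vs commanded 10.7004 ⇒ taut
i=4: geometric 3.8079 vs commanded 3.8078 ⇒ taut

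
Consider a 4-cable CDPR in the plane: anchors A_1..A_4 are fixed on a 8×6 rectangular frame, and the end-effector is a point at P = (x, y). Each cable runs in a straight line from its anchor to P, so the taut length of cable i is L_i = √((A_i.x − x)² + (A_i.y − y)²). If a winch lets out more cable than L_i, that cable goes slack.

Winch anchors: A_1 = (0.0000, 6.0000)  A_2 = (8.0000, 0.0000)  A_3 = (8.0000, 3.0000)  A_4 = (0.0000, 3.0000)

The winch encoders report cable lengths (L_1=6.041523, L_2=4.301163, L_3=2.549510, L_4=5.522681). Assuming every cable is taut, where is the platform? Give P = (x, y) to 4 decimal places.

(5.5000, 3.5000)

circle eqns → linear via eq_j − eq_1; set k_j = A_j·A_j − L_j²
k_1 = 0.0000+36.0000−36.5000 = -0.5000
-16.0000·x + 12.0000·y = k_1−k_2 = -46.0000
-16.0000·x + 6.0000·y = k_1−k_3 = -67.0000
0.0000·x + 6.0000·y = k_1−k_4 = 21.0000
solve first two rows → x=5.5000, y=3.5000
check cable 4: ‖A_4−P‖² = 30.5000 ≈ L_4² = 30.5000 ✓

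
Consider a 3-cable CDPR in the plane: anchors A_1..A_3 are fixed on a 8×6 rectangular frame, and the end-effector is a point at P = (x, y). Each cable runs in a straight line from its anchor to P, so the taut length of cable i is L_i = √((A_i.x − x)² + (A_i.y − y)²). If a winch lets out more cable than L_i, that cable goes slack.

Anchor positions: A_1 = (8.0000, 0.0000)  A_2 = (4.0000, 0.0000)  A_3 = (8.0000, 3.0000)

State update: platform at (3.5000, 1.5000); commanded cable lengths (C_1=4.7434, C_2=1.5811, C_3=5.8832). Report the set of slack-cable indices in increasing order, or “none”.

cable 1: √((4.5000)²+(-1.5000)²)=4.7434, C_1=4.7434: taut
cable 2: √((0.5000)²+(-1.5000)²)=1.5811, C_2=1.5811: taut
cable 3: √((4.5000)²+(1.5000)²)=4.7434, C_3=5.8832: slack

3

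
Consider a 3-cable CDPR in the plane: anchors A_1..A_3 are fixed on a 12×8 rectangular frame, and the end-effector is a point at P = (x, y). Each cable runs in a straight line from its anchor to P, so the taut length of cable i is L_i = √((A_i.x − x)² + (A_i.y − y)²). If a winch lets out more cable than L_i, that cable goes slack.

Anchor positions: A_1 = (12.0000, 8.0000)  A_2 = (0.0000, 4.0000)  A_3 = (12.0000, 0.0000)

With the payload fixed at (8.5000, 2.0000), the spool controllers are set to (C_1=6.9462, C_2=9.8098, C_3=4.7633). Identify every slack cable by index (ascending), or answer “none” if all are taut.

cable 1: √((3.5000)²+(6.0000)²)=6.9462, C_1=6.9462: taut
cable 2: √((-8.5000)²+(2.0000)²)=8.7321, C_2=9.8098: slack
cable 3: √((3.5000)²+(-2.0000)²)=4.0311, C_3=4.7633: slack

2, 3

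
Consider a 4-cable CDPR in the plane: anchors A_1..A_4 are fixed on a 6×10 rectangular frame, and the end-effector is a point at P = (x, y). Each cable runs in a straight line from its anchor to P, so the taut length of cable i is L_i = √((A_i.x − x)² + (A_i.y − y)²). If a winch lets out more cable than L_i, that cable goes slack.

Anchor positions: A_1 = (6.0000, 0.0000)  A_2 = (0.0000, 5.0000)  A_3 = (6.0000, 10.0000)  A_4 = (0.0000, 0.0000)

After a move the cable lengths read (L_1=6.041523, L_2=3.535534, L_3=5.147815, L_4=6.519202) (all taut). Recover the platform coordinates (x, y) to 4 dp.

(3.5000, 5.5000)

expand ‖A_i−P‖²=L_i² and subtract eq 1 (c_i ≔ ‖A_i‖²−L_i²)
c_1 = 36.0000+0.0000−36.5000 = -0.5000
eq1−eq2 → [12.0000  -10.0000]·P = -13.0000
eq1−eq3 → [0.0000  -20.0000]·P = -110.0000
eq1−eq4 → [12.0000  0.0000]·P = 42.0000
2×2 solve → P = (3.5000, 5.5000)
check cable 4: ‖A_4−P‖² = 42.5000 ≈ L_4² = 42.5000 ✓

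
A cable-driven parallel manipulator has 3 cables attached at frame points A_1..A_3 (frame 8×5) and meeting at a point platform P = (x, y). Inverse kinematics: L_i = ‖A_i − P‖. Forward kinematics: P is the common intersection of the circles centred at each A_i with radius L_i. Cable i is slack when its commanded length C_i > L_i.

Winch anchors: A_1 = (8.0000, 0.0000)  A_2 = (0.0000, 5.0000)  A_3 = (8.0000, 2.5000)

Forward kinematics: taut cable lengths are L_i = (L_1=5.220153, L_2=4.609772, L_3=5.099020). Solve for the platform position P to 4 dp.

expand ‖A_i−P‖²=L_i² and subtract eq 1 (k_i ≔ ‖A_i‖²−L_i²)
k_1 = 64.0000+0.0000−27.2500 = 36.7500
eq1−eq2 → [16.0000  -10.0000]·P = 33.0000
eq1−eq3 → [0.0000  -5.0000]·P = -7.5000
2×2 solve → P = (3.0000, 1.5000)

(3.0000, 1.5000)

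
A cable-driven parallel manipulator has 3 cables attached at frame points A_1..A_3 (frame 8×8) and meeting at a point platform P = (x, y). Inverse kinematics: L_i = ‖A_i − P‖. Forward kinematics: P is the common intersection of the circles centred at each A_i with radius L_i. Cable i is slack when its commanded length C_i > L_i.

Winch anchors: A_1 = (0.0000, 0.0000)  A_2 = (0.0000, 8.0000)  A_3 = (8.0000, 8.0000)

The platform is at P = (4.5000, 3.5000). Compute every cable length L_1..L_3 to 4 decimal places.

L_1 = √((0.0000−4.5000)² + (0.0000−3.5000)²) = 5.7009
L_2 = √((0.0000−4.5000)² + (8.0000−3.5000)²) = 6.3640
L_3 = √((8.0000−4.5000)² + (8.0000−3.5000)²) = 5.7009

(5.7009, 6.3640, 5.7009)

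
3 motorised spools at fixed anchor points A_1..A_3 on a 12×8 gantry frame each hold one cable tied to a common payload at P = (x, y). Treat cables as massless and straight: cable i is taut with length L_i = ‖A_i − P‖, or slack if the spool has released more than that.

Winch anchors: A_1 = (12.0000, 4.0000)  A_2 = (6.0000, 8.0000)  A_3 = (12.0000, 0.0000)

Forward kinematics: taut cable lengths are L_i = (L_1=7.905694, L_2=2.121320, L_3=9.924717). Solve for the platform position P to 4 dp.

each cable: (A_i−P)·(A_i−P) = L_i²; let q_i = ‖A_i‖²−L_i²
q_1 = 144.0000+16.0000−62.5000 = 97.5000
row 1: 12.0000x − 8.0000y = 2.0000  (q_2=95.5000)
row 2: 0.0000x + 8.0000y = 52.0000  (q_3=45.5000)
Cramer on rows 1–2 → x = 4.5000, y = 6.5000

(4.5000, 6.5000)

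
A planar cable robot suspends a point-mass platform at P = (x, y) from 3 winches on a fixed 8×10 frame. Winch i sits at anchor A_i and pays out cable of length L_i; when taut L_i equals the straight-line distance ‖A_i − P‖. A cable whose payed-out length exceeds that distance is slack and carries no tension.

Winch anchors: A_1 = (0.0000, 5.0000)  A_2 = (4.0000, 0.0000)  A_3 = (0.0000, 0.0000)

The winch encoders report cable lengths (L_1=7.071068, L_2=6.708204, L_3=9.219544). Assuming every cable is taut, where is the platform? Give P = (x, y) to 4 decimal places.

(7.0000, 6.0000)

expand ‖A_i−P‖²=L_i² and subtract eq 1 (c_i ≔ ‖A_i‖²−L_i²)
c_1 = 0.0000+25.0000−50.0000 = -25.0000
eq1−eq2 → [-8.0000  10.0000]·P = 4.0000
eq1−eq3 → [0.0000  10.0000]·P = 60.0000
2×2 solve → P = (7.0000, 6.0000)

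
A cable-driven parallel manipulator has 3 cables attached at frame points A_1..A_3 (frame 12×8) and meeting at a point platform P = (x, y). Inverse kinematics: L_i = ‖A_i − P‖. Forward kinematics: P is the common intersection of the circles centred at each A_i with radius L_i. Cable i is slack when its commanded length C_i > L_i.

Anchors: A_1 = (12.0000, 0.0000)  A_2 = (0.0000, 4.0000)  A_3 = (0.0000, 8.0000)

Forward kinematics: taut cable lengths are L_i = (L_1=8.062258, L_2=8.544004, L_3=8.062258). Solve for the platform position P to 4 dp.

circle eqns → linear via eq_j − eq_1; set c_j = A_j·A_j − L_j²
c_1 = 144.0000+0.0000−65.0000 = 79.0000
24.0000·x − 8.0000·y = c_1−c_2 = 136.0000
24.0000·x − 16.0000·y = c_1−c_3 = 80.0000
solve first two rows → x=8.0000, y=7.0000

(8.0000, 7.0000)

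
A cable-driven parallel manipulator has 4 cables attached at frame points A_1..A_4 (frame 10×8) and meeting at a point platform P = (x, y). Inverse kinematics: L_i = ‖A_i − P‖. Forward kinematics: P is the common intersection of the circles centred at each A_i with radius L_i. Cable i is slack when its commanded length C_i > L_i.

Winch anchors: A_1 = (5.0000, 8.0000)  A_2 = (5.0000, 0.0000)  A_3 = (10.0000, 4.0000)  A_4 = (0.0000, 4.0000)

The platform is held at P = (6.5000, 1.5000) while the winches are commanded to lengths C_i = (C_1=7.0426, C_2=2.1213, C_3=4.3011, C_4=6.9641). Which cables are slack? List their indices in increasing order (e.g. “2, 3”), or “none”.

1

cable 1: √((-1.5000)²+(6.5000)²)=6.6708, C_1=7.0426: slack
cable 2: √((-1.5000)²+(-1.5000)²)=2.1213, C_2=2.1213: taut
cable 3: √((3.5000)²+(2.5000)²)=4.3012, C_3=4.3011: taut
cable 4: √((-6.5000)²+(2.5000)²)=6.9642, C_4=6.9641: taut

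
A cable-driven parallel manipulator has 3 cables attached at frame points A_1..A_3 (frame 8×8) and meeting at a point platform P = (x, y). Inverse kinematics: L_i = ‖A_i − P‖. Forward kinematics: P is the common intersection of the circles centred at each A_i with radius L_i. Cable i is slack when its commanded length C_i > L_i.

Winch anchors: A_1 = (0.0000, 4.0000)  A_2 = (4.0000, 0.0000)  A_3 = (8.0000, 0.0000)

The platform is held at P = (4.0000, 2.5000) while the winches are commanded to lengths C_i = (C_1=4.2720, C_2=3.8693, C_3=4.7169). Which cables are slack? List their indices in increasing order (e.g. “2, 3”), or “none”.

2

cable 1: L_1 = ‖A_1−P‖ = 4.2720;  C_1 = 4.2720 → taut
cable 2: L_2 = ‖A_2−P‖ = 2.5000;  C_2 = 3.8693 → slack
cable 3: L_3 = ‖A_3−P‖ = 4.7170;  C_3 = 4.7169 → taut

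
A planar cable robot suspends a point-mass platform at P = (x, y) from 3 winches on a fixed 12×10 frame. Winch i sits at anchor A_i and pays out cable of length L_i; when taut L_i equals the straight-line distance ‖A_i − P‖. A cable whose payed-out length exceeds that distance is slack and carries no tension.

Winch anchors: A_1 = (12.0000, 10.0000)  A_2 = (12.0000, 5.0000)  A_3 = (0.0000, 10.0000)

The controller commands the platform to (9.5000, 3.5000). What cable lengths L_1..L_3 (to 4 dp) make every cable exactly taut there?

L_1 = √((12.0000−9.5000)² + (10.0000−3.5000)²) = 6.9642
L_2 = √((12.0000−9.5000)² + (5.0000−3.5000)²) = 2.9155
L_3 = √((0.0000−9.5000)² + (10.0000−3.5000)²) = 11.5109

(6.9642, 2.9155, 11.5109)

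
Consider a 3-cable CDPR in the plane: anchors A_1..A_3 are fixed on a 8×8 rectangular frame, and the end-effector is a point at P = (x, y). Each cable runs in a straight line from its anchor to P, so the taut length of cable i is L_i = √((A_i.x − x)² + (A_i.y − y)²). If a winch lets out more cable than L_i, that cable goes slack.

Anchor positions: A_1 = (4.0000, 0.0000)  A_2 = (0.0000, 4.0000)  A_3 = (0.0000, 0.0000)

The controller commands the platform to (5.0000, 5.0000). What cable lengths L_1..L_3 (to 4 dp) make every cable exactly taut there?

L_1: Δ = A_1−P = (-1.0000, -5.0000) → ‖Δ‖ = √26.0000 = 5.0990
L_2: Δ = A_2−P = (-5.0000, -1.0000) → ‖Δ‖ = √26.0000 = 5.0990
L_3: Δ = A_3−P = (-5.0000, -5.0000) → ‖Δ‖ = √50.0000 = 7.0711

(5.0990, 5.0990, 7.0711)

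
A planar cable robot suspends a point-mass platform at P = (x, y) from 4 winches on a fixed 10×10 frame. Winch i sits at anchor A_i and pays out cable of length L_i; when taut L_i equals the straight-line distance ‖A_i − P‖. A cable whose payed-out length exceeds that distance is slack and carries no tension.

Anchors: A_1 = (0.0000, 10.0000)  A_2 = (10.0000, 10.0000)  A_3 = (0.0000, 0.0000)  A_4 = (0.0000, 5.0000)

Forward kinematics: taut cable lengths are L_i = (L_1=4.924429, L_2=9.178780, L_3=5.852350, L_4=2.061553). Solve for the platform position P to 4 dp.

expand ‖A_i−P‖²=L_i² and subtract eq 1 (c_i ≔ ‖A_i‖²−L_i²)
c_1 = 0.0000+100.0000−24.2500 = 75.7500
eq1−eq2 → [-20.0000  0.0000]·P = -40.0000
eq1−eq3 → [0.0000  20.0000]·P = 110.0000
eq1−eq4 → [0.0000  10.0000]·P = 55.0000
2×2 solve → P = (2.0000, 5.5000)
check cable 4: ‖A_4−P‖² = 4.2500 ≈ L_4² = 4.2500 ✓

(2.0000, 5.5000)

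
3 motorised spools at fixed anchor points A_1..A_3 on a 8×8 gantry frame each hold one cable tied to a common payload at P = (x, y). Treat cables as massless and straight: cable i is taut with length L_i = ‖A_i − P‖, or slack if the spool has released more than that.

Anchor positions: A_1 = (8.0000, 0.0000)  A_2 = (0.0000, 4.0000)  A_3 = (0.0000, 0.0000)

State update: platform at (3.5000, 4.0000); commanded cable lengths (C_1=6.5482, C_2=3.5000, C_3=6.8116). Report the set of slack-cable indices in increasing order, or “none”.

1, 3

cable 1: √((4.5000)²+(-4.0000)²)=6.0208, C_1=6.5482: slack
cable 2: √((-3.5000)²+(0.0000)²)=3.5000, C_2=3.5000: taut
cable 3: √((-3.5000)²+(-4.0000)²)=5.3151, C_3=6.8116: slack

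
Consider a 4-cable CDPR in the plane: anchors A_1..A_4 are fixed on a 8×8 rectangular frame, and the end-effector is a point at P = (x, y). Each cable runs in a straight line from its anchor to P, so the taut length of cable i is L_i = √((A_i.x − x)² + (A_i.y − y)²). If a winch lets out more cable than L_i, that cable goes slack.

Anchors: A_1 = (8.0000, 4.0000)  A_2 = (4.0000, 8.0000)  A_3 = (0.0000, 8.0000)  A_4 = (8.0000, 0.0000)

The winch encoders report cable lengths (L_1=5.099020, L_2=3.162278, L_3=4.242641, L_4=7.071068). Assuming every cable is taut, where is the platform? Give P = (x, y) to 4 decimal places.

(3.0000, 5.0000)

expand ‖A_i−P‖²=L_i² and subtract eq 1 (k_i ≔ ‖A_i‖²−L_i²)
k_1 = 64.0000+16.0000−26.0000 = 54.0000
eq1−eq2 → [8.0000  -8.0000]·P = -16.0000
eq1−eq3 → [16.0000  -8.0000]·P = 8.0000
eq1−eq4 → [0.0000  8.0000]·P = 40.0000
2×2 solve → P = (3.0000, 5.0000)
check cable 4: ‖A_4−P‖² = 50.0000 ≈ L_4² = 50.0000 ✓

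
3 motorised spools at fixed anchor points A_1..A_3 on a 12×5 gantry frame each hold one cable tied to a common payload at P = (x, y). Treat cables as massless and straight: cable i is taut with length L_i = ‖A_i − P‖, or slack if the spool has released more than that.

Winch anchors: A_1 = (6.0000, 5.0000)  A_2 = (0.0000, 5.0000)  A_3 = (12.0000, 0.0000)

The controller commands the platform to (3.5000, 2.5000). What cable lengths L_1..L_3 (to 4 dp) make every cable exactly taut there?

(3.5355, 4.3012, 8.8600)

L_1: Δ = A_1−P = (2.5000, 2.5000) → ‖Δ‖ = √12.5000 = 3.5355
L_2: Δ = A_2−P = (-3.5000, 2.5000) → ‖Δ‖ = √18.5000 = 4.3012
L_3: Δ = A_3−P = (8.5000, -2.5000) → ‖Δ‖ = √78.5000 = 8.8600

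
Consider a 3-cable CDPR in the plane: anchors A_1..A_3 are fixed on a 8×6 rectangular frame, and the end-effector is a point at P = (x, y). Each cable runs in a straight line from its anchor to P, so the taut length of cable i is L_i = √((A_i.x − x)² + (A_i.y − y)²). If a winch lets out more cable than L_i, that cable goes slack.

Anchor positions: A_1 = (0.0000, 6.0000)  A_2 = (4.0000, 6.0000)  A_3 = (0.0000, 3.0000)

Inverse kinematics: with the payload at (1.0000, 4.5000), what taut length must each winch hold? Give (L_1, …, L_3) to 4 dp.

(1.8028, 3.3541, 1.8028)

cable 1: Δx=-1.0000, Δy=1.5000; L_1 = √(Δx²+Δy²) = 1.8028
cable 2: Δx=3.0000, Δy=1.5000; L_2 = √(Δx²+Δy²) = 3.3541
cable 3: Δx=-1.0000, Δy=-1.5000; L_3 = √(Δx²+Δy²) = 1.8028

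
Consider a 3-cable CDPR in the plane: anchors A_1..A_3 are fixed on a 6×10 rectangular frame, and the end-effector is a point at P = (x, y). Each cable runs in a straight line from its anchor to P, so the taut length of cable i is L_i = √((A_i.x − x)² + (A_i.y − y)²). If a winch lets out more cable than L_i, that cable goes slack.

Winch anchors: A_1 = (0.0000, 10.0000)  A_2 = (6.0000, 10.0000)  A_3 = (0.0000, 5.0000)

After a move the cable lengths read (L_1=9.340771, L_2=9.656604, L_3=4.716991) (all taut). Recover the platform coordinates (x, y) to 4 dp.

(2.5000, 1.0000)

each cable: (A_i−P)·(A_i−P) = L_i²; let c_i = ‖A_i‖²−L_i²
c_1 = 0.0000+100.0000−87.2500 = 12.7500
row 1: -12.0000x + 0.0000y = -30.0000  (c_2=42.7500)
row 2: 0.0000x + 10.0000y = 10.0000  (c_3=2.7500)
Cramer on rows 1–2 → x = 2.5000, y = 1.0000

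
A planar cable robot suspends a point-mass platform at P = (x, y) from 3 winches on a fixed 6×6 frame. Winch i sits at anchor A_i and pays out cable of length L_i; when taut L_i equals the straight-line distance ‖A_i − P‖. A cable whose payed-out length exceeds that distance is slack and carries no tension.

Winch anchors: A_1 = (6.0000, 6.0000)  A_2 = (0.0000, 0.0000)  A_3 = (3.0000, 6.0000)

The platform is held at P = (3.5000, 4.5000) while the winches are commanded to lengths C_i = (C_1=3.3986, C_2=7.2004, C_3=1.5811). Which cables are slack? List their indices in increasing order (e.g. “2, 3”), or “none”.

1, 2

cable 1: L_1 = ‖A_1−P‖ = 2.9155;  C_1 = 3.3986 → slack
cable 2: L_2 = ‖A_2−P‖ = 5.7009;  C_2 = 7.2004 → slack
cable 3: L_3 = ‖A_3−P‖ = 1.5811;  C_3 = 1.5811 → taut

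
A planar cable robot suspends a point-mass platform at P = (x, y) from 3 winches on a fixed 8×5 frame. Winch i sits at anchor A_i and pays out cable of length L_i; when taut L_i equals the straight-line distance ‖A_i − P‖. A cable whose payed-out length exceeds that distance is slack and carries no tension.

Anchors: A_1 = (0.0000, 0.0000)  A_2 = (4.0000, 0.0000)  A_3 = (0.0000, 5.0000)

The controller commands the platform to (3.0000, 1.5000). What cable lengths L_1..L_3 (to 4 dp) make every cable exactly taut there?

cable 1: Δx=-3.0000, Δy=-1.5000; L_1 = √(Δx²+Δy²) = 3.3541
cable 2: Δx=1.0000, Δy=-1.5000; L_2 = √(Δx²+Δy²) = 1.8028
cable 3: Δx=-3.0000, Δy=3.5000; L_3 = √(Δx²+Δy²) = 4.6098

(3.3541, 1.8028, 4.6098)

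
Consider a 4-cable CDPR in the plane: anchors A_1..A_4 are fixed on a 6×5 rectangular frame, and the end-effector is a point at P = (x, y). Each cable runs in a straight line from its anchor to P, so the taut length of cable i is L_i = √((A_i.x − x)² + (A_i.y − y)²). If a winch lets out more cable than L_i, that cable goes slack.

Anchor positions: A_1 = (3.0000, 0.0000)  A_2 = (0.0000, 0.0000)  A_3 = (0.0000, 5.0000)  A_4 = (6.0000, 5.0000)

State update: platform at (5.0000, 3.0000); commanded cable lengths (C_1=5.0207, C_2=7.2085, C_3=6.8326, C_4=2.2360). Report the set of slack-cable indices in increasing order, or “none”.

1, 2, 3

cable 1: √((-2.0000)²+(-3.0000)²)=3.6056, C_1=5.0207: slack
cable 2: √((-5.0000)²+(-3.0000)²)=5.8310, C_2=7.2085: slack
cable 3: √((-5.0000)²+(2.0000)²)=5.3852, C_3=6.8326: slack
cable 4: √((1.0000)²+(2.0000)²)=2.2361, C_4=2.2360: taut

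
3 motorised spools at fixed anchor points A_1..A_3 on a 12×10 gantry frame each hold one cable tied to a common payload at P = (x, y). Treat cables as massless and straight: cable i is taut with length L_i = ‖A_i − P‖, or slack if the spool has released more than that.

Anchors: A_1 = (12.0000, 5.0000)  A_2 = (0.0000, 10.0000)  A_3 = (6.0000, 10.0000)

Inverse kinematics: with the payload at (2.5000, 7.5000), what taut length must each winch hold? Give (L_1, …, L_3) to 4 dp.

L_1 = √((12.0000−2.5000)² + (5.0000−7.5000)²) = 9.8234
L_2 = √((0.0000−2.5000)² + (10.0000−7.5000)²) = 3.5355
L_3 = √((6.0000−2.5000)² + (10.0000−7.5000)²) = 4.3012

(9.8234, 3.5355, 4.3012)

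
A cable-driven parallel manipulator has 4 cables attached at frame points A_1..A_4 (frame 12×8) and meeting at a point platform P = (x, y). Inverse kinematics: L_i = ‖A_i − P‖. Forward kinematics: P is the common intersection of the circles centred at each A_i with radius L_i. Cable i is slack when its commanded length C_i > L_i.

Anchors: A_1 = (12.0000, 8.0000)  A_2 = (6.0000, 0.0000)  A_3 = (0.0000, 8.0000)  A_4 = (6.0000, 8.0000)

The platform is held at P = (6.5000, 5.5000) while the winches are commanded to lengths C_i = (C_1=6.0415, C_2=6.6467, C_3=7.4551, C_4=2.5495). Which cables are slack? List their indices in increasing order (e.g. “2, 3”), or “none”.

cable 1: √((5.5000)²+(2.5000)²)=6.0415, C_1=6.0415: taut
cable 2: √((-0.5000)²+(-5.5000)²)=5.5227, C_2=6.6467: slack
cable 3: √((-6.5000)²+(2.5000)²)=6.9642, C_3=7.4551: slack
cable 4: √((-0.5000)²+(2.5000)²)=2.5495, C_4=2.5495: taut

2, 3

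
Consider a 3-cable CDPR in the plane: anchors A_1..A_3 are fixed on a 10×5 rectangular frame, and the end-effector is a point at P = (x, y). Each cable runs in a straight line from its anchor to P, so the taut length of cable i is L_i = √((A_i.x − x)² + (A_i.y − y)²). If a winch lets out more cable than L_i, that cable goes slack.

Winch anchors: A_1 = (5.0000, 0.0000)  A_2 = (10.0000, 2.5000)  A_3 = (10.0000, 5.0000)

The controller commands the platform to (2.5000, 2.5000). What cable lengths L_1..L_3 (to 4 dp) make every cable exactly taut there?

(3.5355, 7.5000, 7.9057)

L_1 = √((5.0000−2.5000)² + (0.0000−2.5000)²) = 3.5355
L_2 = √((10.0000−2.5000)² + (2.5000−2.5000)²) = 7.5000
L_3 = √((10.0000−2.5000)² + (5.0000−2.5000)²) = 7.9057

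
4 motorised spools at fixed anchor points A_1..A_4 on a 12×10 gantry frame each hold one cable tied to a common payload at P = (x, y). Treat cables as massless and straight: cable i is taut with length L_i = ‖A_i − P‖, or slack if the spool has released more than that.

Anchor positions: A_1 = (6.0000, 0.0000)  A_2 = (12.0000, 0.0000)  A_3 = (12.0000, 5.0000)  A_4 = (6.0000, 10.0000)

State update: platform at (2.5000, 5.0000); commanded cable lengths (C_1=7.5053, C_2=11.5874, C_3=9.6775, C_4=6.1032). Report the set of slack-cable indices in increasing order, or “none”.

1, 2, 3

i=1: geometric 6.1033 vs commanded 7.5053 ⇒ slack
i=2: geometric 10.7355 vs commanded 11.5874 ⇒ slack
i=3: geometric 9.5000 vs commanded 9.6775 ⇒ slack
i=4: geometric 6.1033 vs commanded 6.1032 ⇒ taut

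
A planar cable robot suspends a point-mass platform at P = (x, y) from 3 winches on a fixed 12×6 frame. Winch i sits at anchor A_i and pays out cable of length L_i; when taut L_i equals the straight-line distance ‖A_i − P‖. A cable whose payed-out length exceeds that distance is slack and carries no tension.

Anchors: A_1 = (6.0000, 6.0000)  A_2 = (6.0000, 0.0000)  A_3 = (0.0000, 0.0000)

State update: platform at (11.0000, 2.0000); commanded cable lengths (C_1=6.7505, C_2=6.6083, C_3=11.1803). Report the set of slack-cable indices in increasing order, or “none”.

i=1: geometric 6.4031 vs commanded 6.7505 ⇒ slack
i=2: geometric 5.3852 vs commanded 6.6083 ⇒ slack
i=3: geometric 11.1803 vs commanded 11.1803 ⇒ taut

1, 2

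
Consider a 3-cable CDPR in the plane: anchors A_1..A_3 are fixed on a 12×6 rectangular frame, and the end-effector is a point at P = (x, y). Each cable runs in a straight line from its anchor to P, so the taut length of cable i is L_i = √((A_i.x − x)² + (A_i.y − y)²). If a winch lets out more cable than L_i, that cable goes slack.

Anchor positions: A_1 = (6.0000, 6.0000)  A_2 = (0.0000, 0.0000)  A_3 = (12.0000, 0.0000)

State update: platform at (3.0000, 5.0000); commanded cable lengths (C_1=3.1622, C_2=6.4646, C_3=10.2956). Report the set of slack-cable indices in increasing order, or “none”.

i=1: geometric 3.1623 vs commanded 3.1622 ⇒ taut
i=2: geometric 5.8310 vs commanded 6.4646 ⇒ slack
i=3: geometric 10.2956 vs commanded 10.2956 ⇒ taut

2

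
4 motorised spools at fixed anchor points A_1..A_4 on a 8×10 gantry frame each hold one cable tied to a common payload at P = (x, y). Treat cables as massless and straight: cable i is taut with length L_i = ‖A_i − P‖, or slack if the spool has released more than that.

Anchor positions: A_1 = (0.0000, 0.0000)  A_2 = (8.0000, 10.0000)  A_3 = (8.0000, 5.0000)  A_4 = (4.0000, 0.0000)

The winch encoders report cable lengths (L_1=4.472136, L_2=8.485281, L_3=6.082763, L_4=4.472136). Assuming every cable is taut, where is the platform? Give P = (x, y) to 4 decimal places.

each cable: (A_i−P)·(A_i−P) = L_i²; let c_i = ‖A_i‖²−L_i²
c_1 = 0.0000+0.0000−20.0000 = -20.0000
row 1: -16.0000x − 20.0000y = -112.0000  (c_2=92.0000)
row 2: -16.0000x − 10.0000y = -72.0000  (c_3=52.0000)
row 3: -8.0000x + 0.0000y = -16.0000  (c_4=-4.0000)
Cramer on rows 1–2 → x = 2.0000, y = 4.0000
check cable 4: ‖A_4−P‖² = 20.0000 ≈ L_4² = 20.0000 ✓

(2.0000, 4.0000)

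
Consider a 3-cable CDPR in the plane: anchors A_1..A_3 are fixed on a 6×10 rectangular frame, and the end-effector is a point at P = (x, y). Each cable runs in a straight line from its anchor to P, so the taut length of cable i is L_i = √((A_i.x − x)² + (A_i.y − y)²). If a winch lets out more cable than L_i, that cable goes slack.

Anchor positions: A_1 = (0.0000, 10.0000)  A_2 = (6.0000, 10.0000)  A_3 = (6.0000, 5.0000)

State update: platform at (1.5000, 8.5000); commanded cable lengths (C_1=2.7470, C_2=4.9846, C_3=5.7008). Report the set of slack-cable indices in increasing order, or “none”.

1, 2

cable 1: √((-1.5000)²+(1.5000)²)=2.1213, C_1=2.7470: slack
cable 2: √((4.5000)²+(1.5000)²)=4.7434, C_2=4.9846: slack
cable 3: √((4.5000)²+(-3.5000)²)=5.7009, C_3=5.7008: taut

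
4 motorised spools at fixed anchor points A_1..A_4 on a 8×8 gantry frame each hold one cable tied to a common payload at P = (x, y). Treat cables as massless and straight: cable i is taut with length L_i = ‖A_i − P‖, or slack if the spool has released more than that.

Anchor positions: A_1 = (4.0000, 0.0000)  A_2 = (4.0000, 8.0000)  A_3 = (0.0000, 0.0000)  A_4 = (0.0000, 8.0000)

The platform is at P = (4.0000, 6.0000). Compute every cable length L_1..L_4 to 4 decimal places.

L_1 = √((4.0000−4.0000)² + (0.0000−6.0000)²) = 6.0000
L_2 = √((4.0000−4.0000)² + (8.0000−6.0000)²) = 2.0000
L_3 = √((0.0000−4.0000)² + (0.0000−6.0000)²) = 7.2111
L_4 = √((0.0000−4.0000)² + (8.0000−6.0000)²) = 4.4721

(6.0000, 2.0000, 7.2111, 4.4721)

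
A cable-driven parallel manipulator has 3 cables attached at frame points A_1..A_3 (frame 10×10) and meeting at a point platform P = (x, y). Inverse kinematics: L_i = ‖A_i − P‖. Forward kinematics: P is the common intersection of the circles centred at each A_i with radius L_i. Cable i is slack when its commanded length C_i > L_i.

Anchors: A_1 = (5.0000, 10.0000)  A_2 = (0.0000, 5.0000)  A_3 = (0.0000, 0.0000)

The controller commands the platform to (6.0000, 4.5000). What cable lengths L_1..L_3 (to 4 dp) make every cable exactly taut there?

(5.5902, 6.0208, 7.5000)

L_1 = √((5.0000−6.0000)² + (10.0000−4.5000)²) = 5.5902
L_2 = √((0.0000−6.0000)² + (5.0000−4.5000)²) = 6.0208
L_3 = √((0.0000−6.0000)² + (0.0000−4.5000)²) = 7.5000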